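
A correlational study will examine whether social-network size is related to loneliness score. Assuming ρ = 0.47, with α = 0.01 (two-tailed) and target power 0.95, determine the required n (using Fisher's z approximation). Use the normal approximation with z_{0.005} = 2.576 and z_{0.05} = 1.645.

n = 72

Fisher's z: C = ½·ln((1+r)/(1−r)) = ½·ln(2.7736) = 0.5101.
n = ((z_{α/2} + z_β)/C)² + 3.
(2.576 + 1.645) / 0.5101 = 4.221 / 0.5101 = 8.275.
n = 8.275² + 3 = 68.47 + 3 = 71.5.
Round up.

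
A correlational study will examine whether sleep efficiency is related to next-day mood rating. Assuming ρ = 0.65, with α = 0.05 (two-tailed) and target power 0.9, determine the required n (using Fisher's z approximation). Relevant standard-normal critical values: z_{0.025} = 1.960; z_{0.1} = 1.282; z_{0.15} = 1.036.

Fisher's z: C = ½·ln((1+r)/(1−r)) = ½·ln(4.7143) = 0.7753.
n = ((z_{α/2} + z_β)/C)² + 3.
(1.960 + 1.282) / 0.7753 = 3.242 / 0.7753 = 4.182.
n = 4.182² + 3 = 17.49 + 3 = 20.5.
Round up.

n = 21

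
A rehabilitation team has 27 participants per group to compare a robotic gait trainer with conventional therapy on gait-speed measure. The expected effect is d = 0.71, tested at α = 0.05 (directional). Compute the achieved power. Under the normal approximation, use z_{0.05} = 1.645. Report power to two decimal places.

power ≈ 0.83

For two equal groups, power = Φ(d·√(n/2) − z_{α}).
d·√(n/2) = 0.71 × √(27/2) = 0.71 × 3.674 = 2.609.
z_β = 2.609 − 1.645 = 0.964.
Power = Φ(0.964) = 0.832.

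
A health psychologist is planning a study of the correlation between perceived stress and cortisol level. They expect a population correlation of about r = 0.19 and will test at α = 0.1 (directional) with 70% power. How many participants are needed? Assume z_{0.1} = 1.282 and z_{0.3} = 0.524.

Fisher's z: C = ½·ln((1+r)/(1−r)) = ½·ln(1.4691) = 0.1923.
n = ((z_{α} + z_β)/C)² + 3.
(1.282 + 0.524) / 0.1923 = 1.806 / 0.1923 = 9.392.
n = 9.392² + 3 = 88.20 + 3 = 91.2.
Round up.

n = 92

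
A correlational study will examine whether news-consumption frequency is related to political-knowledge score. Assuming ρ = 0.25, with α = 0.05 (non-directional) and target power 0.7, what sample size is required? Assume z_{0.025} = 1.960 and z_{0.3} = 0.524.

n = 98

Fisher's z: C = ½·ln((1+r)/(1−r)) = ½·ln(1.6667) = 0.2554.
n = ((z_{α/2} + z_β)/C)² + 3.
(1.960 + 0.524) / 0.2554 = 2.484 / 0.2554 = 9.726.
n = 9.726² + 3 = 94.59 + 3 = 97.6.
Round up.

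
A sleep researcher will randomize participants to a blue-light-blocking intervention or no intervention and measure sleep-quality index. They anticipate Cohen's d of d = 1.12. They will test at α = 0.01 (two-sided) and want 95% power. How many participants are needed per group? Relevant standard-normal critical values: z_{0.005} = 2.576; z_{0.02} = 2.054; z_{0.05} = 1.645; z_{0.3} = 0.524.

For two independent groups with equal n: n = 2·((z_{α/2} + z_β) / d)².
z_{α/2} + z_β = 2.576 + 1.645 = 4.221.
n = 2 × (4.221 / 1.12)² = 2 × 3.769² = 2 × 14.20 = 28.4.
Round up to the next whole participant.

n = 29 per group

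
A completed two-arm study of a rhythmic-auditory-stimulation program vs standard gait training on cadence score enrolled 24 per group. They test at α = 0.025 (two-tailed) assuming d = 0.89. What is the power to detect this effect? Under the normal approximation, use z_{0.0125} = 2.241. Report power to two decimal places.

For two equal groups, power = Φ(d·√(n/2) − z_{α/2}).
d·√(n/2) = 0.89 × √(24/2) = 0.89 × 3.464 = 3.083.
z_β = 3.083 − 2.241 = 0.842.
Power = Φ(0.842) = 0.800.

power ≈ 0.80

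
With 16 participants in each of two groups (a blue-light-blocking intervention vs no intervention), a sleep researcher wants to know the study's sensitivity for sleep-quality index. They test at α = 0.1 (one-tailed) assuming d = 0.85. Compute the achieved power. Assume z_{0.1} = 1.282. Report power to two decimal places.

power ≈ 0.87

For two equal groups, power = Φ(d·√(n/2) − z_{α}).
d·√(n/2) = 0.85 × √(16/2) = 0.85 × 2.828 = 2.404.
z_β = 2.404 − 1.282 = 1.122.
Power = Φ(1.122) = 0.869.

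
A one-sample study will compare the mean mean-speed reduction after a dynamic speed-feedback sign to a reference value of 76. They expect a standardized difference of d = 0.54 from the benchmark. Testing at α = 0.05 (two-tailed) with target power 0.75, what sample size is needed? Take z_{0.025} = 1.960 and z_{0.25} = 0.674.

For a one-sample test: n = ((z_{α/2} + z_β) / d)².
z_{α/2} + z_β = 1.960 + 0.674 = 2.634.
n = (2.634 / 0.54)² = 4.878² = 23.79.
Round up.

n = 24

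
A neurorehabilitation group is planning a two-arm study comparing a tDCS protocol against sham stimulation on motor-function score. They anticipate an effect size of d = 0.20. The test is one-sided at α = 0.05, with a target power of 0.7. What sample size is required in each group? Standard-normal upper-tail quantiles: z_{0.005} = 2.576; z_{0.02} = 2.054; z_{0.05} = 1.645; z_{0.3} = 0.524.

n = 236 per group

For two independent groups with equal n: n = 2·((z_{α} + z_β) / d)².
z_{α} + z_β = 1.645 + 0.524 = 2.169.
n = 2 × (2.169 / 0.20)² = 2 × 10.845² = 2 × 117.61 = 235.2.
Round up to the next whole participant.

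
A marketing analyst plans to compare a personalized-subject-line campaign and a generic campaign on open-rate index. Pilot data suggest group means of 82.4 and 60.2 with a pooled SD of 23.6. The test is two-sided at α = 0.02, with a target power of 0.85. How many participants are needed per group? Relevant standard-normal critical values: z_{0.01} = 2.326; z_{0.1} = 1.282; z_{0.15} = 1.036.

n = 26 per group

Cohen's d = |M₁ − M₂| / SD_pooled = |82.4 − 60.2| / 23.6 = 22.2 / 23.6 = 0.941.
For two independent groups with equal n: n = 2·((z_{α/2} + z_β) / d)².
z_{α/2} + z_β = 2.326 + 1.036 = 3.362.
n = 2 × (3.362 / 0.941)² = 2 × 3.573² = 2 × 12.76 = 25.5.
Round up to the next whole participant.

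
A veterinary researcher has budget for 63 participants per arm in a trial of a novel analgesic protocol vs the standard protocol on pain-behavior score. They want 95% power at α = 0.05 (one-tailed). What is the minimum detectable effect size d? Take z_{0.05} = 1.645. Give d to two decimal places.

d_min ≈ 0.59

For two independent groups of n = 63 each: d_min = (z_{α} + z_β)·√(2/n).
z-sum = 1.645 + 1.645 = 3.290.
d_min = 3.290 × √(2/63) = 3.290 × 0.1782 = 0.586.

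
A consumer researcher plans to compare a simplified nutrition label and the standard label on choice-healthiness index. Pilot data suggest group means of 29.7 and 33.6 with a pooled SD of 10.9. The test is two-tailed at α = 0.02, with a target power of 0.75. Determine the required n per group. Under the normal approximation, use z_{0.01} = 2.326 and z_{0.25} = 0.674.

n = 141 per group

Cohen's d = |M₁ − M₂| / SD_pooled = |29.7 − 33.6| / 10.9 = 3.9 / 10.9 = 0.358.
For two independent groups with equal n: n = 2·((z_{α/2} + z_β) / d)².
z_{α/2} + z_β = 2.326 + 0.674 = 3.000.
n = 2 × (3.000 / 0.358)² = 2 × 8.380² = 2 × 70.22 = 140.4.
Round up to the next whole participant.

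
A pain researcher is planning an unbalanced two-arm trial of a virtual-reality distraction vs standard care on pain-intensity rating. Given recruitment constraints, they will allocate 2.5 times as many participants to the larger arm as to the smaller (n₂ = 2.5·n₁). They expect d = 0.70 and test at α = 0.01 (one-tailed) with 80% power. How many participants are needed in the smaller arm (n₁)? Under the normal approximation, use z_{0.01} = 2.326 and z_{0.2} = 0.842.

n₁ = 29

With allocation ratio k = n₂/n₁ = 2.5, Var(x̄₁−x̄₂) = σ²(1/n₁ + 1/(k·n₁)) = σ²·(k+1)/(k·n₁).
So n₁ = (1 + 1/k)·((z_{α} + z_β)/d)² = 1.400 × (3.168/0.70)².
n₁ = 1.400 × 20.48 = 28.7.
Round up: n₁ = 29, giving n₂ = ⌈2.5 × 29⌉ = ⌈72.5⌉ = 73.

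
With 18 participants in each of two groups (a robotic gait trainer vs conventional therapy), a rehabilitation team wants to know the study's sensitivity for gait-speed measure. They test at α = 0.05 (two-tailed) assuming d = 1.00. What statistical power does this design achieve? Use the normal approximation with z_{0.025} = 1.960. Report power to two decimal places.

For two equal groups, power = Φ(d·√(n/2) − z_{α/2}).
d·√(n/2) = 1.00 × √(18/2) = 1.00 × 3.000 = 3.000.
z_β = 3.000 − 1.960 = 1.040.
Power = Φ(1.040) = 0.851.

power ≈ 0.85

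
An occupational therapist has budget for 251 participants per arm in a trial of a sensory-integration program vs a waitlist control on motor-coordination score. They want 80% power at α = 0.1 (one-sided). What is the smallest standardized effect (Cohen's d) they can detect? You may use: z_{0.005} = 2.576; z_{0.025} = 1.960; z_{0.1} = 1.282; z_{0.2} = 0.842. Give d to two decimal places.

d_min ≈ 0.19

For two independent groups of n = 251 each: d_min = (z_{α} + z_β)·√(2/n).
z-sum = 1.282 + 0.842 = 2.124.
d_min = 2.124 × √(2/251) = 2.124 × 0.0893 = 0.190.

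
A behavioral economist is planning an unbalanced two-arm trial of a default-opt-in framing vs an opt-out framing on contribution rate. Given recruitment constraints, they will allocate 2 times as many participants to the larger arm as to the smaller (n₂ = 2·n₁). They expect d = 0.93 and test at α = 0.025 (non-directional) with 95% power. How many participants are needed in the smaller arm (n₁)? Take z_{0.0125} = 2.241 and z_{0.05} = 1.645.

n₁ = 27

With allocation ratio k = n₂/n₁ = 2, Var(x̄₁−x̄₂) = σ²(1/n₁ + 1/(k·n₁)) = σ²·(k+1)/(k·n₁).
So n₁ = (1 + 1/k)·((z_{α/2} + z_β)/d)² = 1.500 × (3.886/0.93)².
n₁ = 1.500 × 17.46 = 26.2.
Round up: n₁ = 27, giving n₂ = 2 × 27 = 54.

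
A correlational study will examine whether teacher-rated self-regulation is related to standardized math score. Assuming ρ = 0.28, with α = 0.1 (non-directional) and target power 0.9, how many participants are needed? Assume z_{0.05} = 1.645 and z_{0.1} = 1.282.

n = 107

Fisher's z: C = ½·ln((1+r)/(1−r)) = ½·ln(1.7778) = 0.2877.
n = ((z_{α/2} + z_β)/C)² + 3.
(1.645 + 1.282) / 0.2877 = 2.927 / 0.2877 = 10.174.
n = 10.174² + 3 = 103.51 + 3 = 106.5.
Round up.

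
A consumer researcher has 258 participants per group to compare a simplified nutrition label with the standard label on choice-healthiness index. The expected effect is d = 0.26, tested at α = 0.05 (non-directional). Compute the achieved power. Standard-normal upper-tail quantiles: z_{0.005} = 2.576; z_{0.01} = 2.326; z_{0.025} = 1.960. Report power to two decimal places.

For two equal groups, power = Φ(d·√(n/2) − z_{α/2}).
d·√(n/2) = 0.26 × √(258/2) = 0.26 × 11.358 = 2.953.
z_β = 2.953 − 1.960 = 0.993.
Power = Φ(0.993) = 0.840.

power ≈ 0.84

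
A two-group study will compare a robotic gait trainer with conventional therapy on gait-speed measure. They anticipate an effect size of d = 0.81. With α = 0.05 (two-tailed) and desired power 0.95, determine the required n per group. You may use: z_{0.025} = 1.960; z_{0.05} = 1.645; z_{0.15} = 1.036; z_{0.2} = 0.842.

For two independent groups with equal n: n = 2·((z_{α/2} + z_β) / d)².
z_{α/2} + z_β = 1.960 + 1.645 = 3.605.
n = 2 × (3.605 / 0.81)² = 2 × 4.451² = 2 × 19.81 = 39.6.
Round up to the next whole participant.

n = 40 per group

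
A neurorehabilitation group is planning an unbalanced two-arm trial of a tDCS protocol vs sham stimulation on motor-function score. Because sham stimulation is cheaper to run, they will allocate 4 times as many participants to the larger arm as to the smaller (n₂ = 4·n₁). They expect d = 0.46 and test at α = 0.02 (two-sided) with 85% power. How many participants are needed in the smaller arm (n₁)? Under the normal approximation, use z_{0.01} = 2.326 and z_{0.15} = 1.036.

With allocation ratio k = n₂/n₁ = 4, Var(x̄₁−x̄₂) = σ²(1/n₁ + 1/(k·n₁)) = σ²·(k+1)/(k·n₁).
So n₁ = (1 + 1/k)·((z_{α/2} + z_β)/d)² = 1.250 × (3.362/0.46)².
n₁ = 1.250 × 53.42 = 66.8.
Round up: n₁ = 67, giving n₂ = 4 × 67 = 268.

n₁ = 67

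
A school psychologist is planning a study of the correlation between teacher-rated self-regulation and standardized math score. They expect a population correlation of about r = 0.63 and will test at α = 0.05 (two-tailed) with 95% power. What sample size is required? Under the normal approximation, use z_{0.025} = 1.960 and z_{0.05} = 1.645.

Fisher's z: C = ½·ln((1+r)/(1−r)) = ½·ln(4.4054) = 0.7414.
n = ((z_{α/2} + z_β)/C)² + 3.
(1.960 + 1.645) / 0.7414 = 3.605 / 0.7414 = 4.862.
n = 4.862² + 3 = 23.64 + 3 = 26.6.
Round up.

n = 27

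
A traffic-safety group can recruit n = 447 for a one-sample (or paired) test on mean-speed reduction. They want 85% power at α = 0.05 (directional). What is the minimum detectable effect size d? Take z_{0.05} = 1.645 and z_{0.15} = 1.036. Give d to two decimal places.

For a single sample (or paired design) of n = 447: d_min = (z_{α} + z_β)/√n.
z-sum = 1.645 + 1.036 = 2.681.
d_min = 2.681 / √447 = 2.681 / 21.142 = 0.127.

d_min ≈ 0.13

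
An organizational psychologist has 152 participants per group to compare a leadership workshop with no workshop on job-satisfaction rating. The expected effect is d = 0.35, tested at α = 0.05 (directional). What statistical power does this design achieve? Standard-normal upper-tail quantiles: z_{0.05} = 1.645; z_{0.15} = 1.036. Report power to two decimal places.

power ≈ 0.92

For two equal groups, power = Φ(d·√(n/2) − z_{α}).
d·√(n/2) = 0.35 × √(152/2) = 0.35 × 8.718 = 3.051.
z_β = 3.051 − 1.645 = 1.406.
Power = Φ(1.406) = 0.920.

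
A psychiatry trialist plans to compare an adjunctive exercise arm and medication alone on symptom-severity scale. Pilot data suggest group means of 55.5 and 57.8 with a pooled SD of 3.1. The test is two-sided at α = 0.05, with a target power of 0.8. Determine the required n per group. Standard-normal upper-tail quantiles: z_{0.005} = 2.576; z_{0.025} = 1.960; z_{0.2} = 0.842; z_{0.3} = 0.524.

n = 29 per group

Cohen's d = |M₁ − M₂| / SD_pooled = |55.5 − 57.8| / 3.1 = 2.3 / 3.1 = 0.742.
For two independent groups with equal n: n = 2·((z_{α/2} + z_β) / d)².
z_{α/2} + z_β = 1.960 + 0.842 = 2.802.
n = 2 × (2.802 / 0.742)² = 2 × 3.776² = 2 × 14.26 = 28.5.
Round up to the next whole participant.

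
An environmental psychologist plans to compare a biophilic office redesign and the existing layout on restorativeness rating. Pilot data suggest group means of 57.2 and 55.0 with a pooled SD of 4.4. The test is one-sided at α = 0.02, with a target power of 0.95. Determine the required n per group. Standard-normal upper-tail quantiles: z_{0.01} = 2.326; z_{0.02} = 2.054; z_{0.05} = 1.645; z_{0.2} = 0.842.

n = 110 per group

Cohen's d = |M₁ − M₂| / SD_pooled = |57.2 − 55.0| / 4.4 = 2.2 / 4.4 = 0.500.
For two independent groups with equal n: n = 2·((z_{α} + z_β) / d)².
z_{α} + z_β = 2.054 + 1.645 = 3.699.
n = 2 × (3.699 / 0.500)² = 2 × 7.398² = 2 × 54.73 = 109.5.
Round up to the next whole participant.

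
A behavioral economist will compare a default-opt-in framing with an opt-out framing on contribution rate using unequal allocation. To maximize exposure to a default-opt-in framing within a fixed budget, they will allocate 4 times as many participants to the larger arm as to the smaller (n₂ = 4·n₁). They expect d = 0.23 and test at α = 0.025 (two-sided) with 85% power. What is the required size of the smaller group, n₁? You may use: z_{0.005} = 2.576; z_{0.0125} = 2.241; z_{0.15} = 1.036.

n₁ = 254

With allocation ratio k = n₂/n₁ = 4, Var(x̄₁−x̄₂) = σ²(1/n₁ + 1/(k·n₁)) = σ²·(k+1)/(k·n₁).
So n₁ = (1 + 1/k)·((z_{α/2} + z_β)/d)² = 1.250 × (3.277/0.23)².
n₁ = 1.250 × 203.00 = 253.8.
Round up: n₁ = 254, giving n₂ = 4 × 254 = 1016.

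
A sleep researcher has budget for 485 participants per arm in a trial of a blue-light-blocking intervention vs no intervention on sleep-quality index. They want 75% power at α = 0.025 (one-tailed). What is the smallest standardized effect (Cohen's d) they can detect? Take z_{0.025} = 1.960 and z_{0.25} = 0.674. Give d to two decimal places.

d_min ≈ 0.17

For two independent groups of n = 485 each: d_min = (z_{α} + z_β)·√(2/n).
z-sum = 1.960 + 0.674 = 2.634.
d_min = 2.634 × √(2/485) = 2.634 × 0.0642 = 0.169.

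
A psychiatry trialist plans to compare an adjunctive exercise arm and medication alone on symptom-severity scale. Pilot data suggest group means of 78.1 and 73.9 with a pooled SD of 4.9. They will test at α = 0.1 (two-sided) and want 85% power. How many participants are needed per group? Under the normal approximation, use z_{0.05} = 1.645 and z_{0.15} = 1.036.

n = 20 per group

Cohen's d = |M₁ − M₂| / SD_pooled = |78.1 − 73.9| / 4.9 = 4.2 / 4.9 = 0.857.
For two independent groups with equal n: n = 2·((z_{α/2} + z_β) / d)².
z_{α/2} + z_β = 1.645 + 1.036 = 2.681.
n = 2 × (2.681 / 0.857)² = 2 × 3.128² = 2 × 9.79 = 19.6.
Round up to the next whole participant.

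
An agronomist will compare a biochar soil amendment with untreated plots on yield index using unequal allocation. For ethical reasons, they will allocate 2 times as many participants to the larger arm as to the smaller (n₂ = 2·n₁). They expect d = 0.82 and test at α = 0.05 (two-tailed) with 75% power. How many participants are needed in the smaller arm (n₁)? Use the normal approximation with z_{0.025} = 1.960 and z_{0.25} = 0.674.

n₁ = 16

With allocation ratio k = n₂/n₁ = 2, Var(x̄₁−x̄₂) = σ²(1/n₁ + 1/(k·n₁)) = σ²·(k+1)/(k·n₁).
So n₁ = (1 + 1/k)·((z_{α/2} + z_β)/d)² = 1.500 × (2.634/0.82)².
n₁ = 1.500 × 10.32 = 15.5.
Round up: n₁ = 16, giving n₂ = 2 × 16 = 32.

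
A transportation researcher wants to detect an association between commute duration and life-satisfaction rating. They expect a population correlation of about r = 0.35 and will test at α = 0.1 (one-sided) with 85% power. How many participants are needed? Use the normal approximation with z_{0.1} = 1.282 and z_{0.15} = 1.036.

Fisher's z: C = ½·ln((1+r)/(1−r)) = ½·ln(2.0769) = 0.3654.
n = ((z_{α} + z_β)/C)² + 3.
(1.282 + 1.036) / 0.3654 = 2.318 / 0.3654 = 6.344.
n = 6.344² + 3 = 40.24 + 3 = 43.2.
Round up.

n = 44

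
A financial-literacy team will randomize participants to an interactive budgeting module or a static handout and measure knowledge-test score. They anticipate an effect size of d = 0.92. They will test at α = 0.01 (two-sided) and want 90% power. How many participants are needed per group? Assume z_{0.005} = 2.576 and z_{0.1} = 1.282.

For two independent groups with equal n: n = 2·((z_{α/2} + z_β) / d)².
z_{α/2} + z_β = 2.576 + 1.282 = 3.858.
n = 2 × (3.858 / 0.92)² = 2 × 4.193² = 2 × 17.59 = 35.2.
Round up to the next whole participant.

n = 36 per group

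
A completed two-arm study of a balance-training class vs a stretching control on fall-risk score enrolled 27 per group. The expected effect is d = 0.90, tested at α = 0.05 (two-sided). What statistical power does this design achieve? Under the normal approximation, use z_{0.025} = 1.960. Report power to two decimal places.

power ≈ 0.91

For two equal groups, power = Φ(d·√(n/2) − z_{α/2}).
d·√(n/2) = 0.90 × √(27/2) = 0.90 × 3.674 = 3.307.
z_β = 3.307 − 1.960 = 1.347.
Power = Φ(1.347) = 0.911.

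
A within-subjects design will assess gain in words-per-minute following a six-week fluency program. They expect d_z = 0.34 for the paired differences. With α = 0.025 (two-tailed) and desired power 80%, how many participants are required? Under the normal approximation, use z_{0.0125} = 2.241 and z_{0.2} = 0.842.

n = 83 pairs

For a paired (one-sample on differences) test: n = ((z_{α/2} + z_β) / d)².
z_{α/2} + z_β = 2.241 + 0.842 = 3.083.
n = (3.083 / 0.34)² = 9.068² = 82.22.
Round up.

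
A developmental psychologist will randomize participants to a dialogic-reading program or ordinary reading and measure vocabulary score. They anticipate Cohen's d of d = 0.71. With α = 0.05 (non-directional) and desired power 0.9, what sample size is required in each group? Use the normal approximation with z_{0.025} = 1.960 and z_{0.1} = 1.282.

For two independent groups with equal n: n = 2·((z_{α/2} + z_β) / d)².
z_{α/2} + z_β = 1.960 + 1.282 = 3.242.
n = 2 × (3.242 / 0.71)² = 2 × 4.566² = 2 × 20.85 = 41.7.
Round up to the next whole participant.

n = 42 per group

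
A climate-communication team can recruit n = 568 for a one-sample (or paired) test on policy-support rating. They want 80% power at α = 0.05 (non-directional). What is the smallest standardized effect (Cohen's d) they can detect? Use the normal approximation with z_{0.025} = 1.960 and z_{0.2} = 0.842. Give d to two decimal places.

For a single sample (or paired design) of n = 568: d_min = (z_{α/2} + z_β)/√n.
z-sum = 1.960 + 0.842 = 2.802.
d_min = 2.802 / √568 = 2.802 / 23.833 = 0.118.

d_min ≈ 0.12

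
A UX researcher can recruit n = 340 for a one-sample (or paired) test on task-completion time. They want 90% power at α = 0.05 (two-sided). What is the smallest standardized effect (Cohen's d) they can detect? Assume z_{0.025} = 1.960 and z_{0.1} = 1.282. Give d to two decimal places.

For a single sample (or paired design) of n = 340: d_min = (z_{α/2} + z_β)/√n.
z-sum = 1.960 + 1.282 = 3.242.
d_min = 3.242 / √340 = 3.242 / 18.439 = 0.176.

d_min ≈ 0.18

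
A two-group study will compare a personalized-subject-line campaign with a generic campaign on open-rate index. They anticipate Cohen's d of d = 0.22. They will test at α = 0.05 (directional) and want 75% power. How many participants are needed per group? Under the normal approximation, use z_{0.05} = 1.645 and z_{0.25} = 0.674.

n = 223 per group

For two independent groups with equal n: n = 2·((z_{α} + z_β) / d)².
z_{α} + z_β = 1.645 + 0.674 = 2.319.
n = 2 × (2.319 / 0.22)² = 2 × 10.541² = 2 × 111.11 = 222.2.
Round up to the next whole participant.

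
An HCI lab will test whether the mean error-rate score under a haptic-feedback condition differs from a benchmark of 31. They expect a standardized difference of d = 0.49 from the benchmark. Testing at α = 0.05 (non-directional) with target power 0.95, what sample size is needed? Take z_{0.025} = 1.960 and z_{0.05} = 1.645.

n = 55

For a one-sample test: n = ((z_{α/2} + z_β) / d)².
z_{α/2} + z_β = 1.960 + 1.645 = 3.605.
n = (3.605 / 0.49)² = 7.357² = 54.13.
Round up.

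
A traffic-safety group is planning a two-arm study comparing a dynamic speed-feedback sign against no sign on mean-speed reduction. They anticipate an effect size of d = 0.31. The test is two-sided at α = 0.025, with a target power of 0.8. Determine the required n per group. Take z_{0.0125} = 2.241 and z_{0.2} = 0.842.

n = 198 per group

For two independent groups with equal n: n = 2·((z_{α/2} + z_β) / d)².
z_{α/2} + z_β = 2.241 + 0.842 = 3.083.
n = 2 × (3.083 / 0.31)² = 2 × 9.945² = 2 × 98.91 = 197.8.
Round up to the next whole participant.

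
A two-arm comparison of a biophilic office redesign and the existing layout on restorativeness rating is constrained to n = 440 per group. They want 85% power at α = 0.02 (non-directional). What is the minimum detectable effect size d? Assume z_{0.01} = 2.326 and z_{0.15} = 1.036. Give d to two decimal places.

d_min ≈ 0.23

For two independent groups of n = 440 each: d_min = (z_{α/2} + z_β)·√(2/n).
z-sum = 2.326 + 1.036 = 3.362.
d_min = 3.362 × √(2/440) = 3.362 × 0.0674 = 0.227.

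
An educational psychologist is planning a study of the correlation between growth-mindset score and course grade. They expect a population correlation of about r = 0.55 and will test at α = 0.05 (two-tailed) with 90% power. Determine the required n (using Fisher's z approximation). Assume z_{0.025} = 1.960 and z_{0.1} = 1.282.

Fisher's z: C = ½·ln((1+r)/(1−r)) = ½·ln(3.4444) = 0.6184.
n = ((z_{α/2} + z_β)/C)² + 3.
(1.960 + 1.282) / 0.6184 = 3.242 / 0.6184 = 5.243.
n = 5.243² + 3 = 27.48 + 3 = 30.5.
Round up.

n = 31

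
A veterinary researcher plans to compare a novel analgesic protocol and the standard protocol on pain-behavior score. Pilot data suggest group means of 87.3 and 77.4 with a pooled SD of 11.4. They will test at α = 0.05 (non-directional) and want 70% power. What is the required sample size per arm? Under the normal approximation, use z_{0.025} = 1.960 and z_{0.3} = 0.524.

Cohen's d = |M₁ − M₂| / SD_pooled = |87.3 − 77.4| / 11.4 = 9.9 / 11.4 = 0.868.
For two independent groups with equal n: n = 2·((z_{α/2} + z_β) / d)².
z_{α/2} + z_β = 1.960 + 0.524 = 2.484.
n = 2 × (2.484 / 0.868)² = 2 × 2.862² = 2 × 8.19 = 16.4.
Round up to the next whole participant.

n = 17 per group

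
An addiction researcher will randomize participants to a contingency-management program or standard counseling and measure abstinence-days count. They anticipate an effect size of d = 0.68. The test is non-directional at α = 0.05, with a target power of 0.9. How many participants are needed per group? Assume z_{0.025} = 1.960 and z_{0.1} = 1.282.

n = 46 per group

For two independent groups with equal n: n = 2·((z_{α/2} + z_β) / d)².
z_{α/2} + z_β = 1.960 + 1.282 = 3.242.
n = 2 × (3.242 / 0.68)² = 2 × 4.768² = 2 × 22.73 = 45.5.
Round up to the next whole participant.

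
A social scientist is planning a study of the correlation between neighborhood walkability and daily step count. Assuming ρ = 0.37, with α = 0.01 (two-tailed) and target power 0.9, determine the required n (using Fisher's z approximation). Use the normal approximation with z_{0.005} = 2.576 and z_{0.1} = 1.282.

n = 102

Fisher's z: C = ½·ln((1+r)/(1−r)) = ½·ln(2.1746) = 0.3884.
n = ((z_{α/2} + z_β)/C)² + 3.
(2.576 + 1.282) / 0.3884 = 3.858 / 0.3884 = 9.933.
n = 9.933² + 3 = 98.67 + 3 = 101.7.
Round up.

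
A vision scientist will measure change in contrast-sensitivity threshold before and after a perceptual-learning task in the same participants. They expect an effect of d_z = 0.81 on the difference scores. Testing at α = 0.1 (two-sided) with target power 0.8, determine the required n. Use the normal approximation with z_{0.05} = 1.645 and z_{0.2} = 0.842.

For a paired (one-sample on differences) test: n = ((z_{α/2} + z_β) / d)².
z_{α/2} + z_β = 1.645 + 0.842 = 2.487.
n = (2.487 / 0.81)² = 3.070² = 9.43.
Round up.

n = 10 pairs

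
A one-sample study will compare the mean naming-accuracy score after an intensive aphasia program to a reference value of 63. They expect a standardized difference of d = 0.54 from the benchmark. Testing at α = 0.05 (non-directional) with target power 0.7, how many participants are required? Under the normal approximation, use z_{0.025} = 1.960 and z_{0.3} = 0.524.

n = 22

For a one-sample test: n = ((z_{α/2} + z_β) / d)².
z_{α/2} + z_β = 1.960 + 0.524 = 2.484.
n = (2.484 / 0.54)² = 4.600² = 21.16.
Round up.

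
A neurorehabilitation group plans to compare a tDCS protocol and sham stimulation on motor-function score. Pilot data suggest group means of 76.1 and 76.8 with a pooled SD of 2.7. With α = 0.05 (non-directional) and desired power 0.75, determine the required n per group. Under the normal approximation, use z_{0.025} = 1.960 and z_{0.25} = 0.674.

Cohen's d = |M₁ − M₂| / SD_pooled = |76.1 − 76.8| / 2.7 = 0.7 / 2.7 = 0.259.
For two independent groups with equal n: n = 2·((z_{α/2} + z_β) / d)².
z_{α/2} + z_β = 1.960 + 0.674 = 2.634.
n = 2 × (2.634 / 0.259)² = 2 × 10.170² = 2 × 103.43 = 206.9.
Round up to the next whole participant.

n = 207 per group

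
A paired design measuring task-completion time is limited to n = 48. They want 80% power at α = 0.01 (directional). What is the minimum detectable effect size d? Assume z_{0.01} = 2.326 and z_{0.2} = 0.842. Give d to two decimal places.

d_min ≈ 0.46

For a single sample (or paired design) of n = 48: d_min = (z_{α} + z_β)/√n.
z-sum = 2.326 + 0.842 = 3.168.
d_min = 3.168 / √48 = 3.168 / 6.928 = 0.457.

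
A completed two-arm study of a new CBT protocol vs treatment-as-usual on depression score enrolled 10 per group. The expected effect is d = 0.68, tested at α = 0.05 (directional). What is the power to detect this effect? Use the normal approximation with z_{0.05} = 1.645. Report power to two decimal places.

power ≈ 0.45

For two equal groups, power = Φ(d·√(n/2) − z_{α}).
d·√(n/2) = 0.68 × √(10/2) = 0.68 × 2.236 = 1.521.
z_β = 1.521 − 1.645 = -0.124.
Power = Φ(-0.124) = 0.450.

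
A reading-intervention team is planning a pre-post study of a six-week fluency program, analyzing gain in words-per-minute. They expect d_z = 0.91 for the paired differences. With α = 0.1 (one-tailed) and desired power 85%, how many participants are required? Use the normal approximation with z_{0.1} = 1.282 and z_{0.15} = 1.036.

n = 7 pairs

For a paired (one-sample on differences) test: n = ((z_{α} + z_β) / d)².
z_{α} + z_β = 1.282 + 1.036 = 2.318.
n = (2.318 / 0.91)² = 2.547² = 6.49.
Round up.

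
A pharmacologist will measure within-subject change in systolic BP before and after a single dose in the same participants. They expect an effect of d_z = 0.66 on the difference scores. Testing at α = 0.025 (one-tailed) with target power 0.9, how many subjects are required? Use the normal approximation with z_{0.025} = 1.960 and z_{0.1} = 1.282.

n = 25 pairs

For a paired (one-sample on differences) test: n = ((z_{α} + z_β) / d)².
z_{α} + z_β = 1.960 + 1.282 = 3.242.
n = (3.242 / 0.66)² = 4.912² = 24.13.
Round up.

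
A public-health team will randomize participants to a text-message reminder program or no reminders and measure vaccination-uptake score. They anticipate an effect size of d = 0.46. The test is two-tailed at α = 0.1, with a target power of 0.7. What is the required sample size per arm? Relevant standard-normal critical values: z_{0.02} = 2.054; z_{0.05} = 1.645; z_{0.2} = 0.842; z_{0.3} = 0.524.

n = 45 per group

For two independent groups with equal n: n = 2·((z_{α/2} + z_β) / d)².
z_{α/2} + z_β = 1.645 + 0.524 = 2.169.
n = 2 × (2.169 / 0.46)² = 2 × 4.715² = 2 × 22.23 = 44.5.
Round up to the next whole participant.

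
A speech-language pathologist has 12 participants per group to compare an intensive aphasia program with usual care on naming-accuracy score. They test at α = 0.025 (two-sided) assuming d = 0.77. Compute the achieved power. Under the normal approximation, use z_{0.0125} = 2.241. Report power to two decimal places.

For two equal groups, power = Φ(d·√(n/2) − z_{α/2}).
d·√(n/2) = 0.77 × √(12/2) = 0.77 × 2.449 = 1.886.
z_β = 1.886 − 2.241 = -0.355.
Power = Φ(-0.355) = 0.361.

power ≈ 0.36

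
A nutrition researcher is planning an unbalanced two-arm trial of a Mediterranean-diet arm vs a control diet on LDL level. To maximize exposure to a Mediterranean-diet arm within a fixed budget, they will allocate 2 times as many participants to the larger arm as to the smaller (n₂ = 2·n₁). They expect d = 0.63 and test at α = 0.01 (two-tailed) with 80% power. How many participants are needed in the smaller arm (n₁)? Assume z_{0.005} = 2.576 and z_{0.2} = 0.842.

With allocation ratio k = n₂/n₁ = 2, Var(x̄₁−x̄₂) = σ²(1/n₁ + 1/(k·n₁)) = σ²·(k+1)/(k·n₁).
So n₁ = (1 + 1/k)·((z_{α/2} + z_β)/d)² = 1.500 × (3.418/0.63)².
n₁ = 1.500 × 29.43 = 44.2.
Round up: n₁ = 45, giving n₂ = 2 × 45 = 90.

n₁ = 45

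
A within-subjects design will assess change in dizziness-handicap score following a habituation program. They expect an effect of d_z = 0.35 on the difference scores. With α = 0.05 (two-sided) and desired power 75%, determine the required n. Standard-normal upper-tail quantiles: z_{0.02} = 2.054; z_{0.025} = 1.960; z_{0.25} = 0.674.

For a paired (one-sample on differences) test: n = ((z_{α/2} + z_β) / d)².
z_{α/2} + z_β = 1.960 + 0.674 = 2.634.
n = (2.634 / 0.35)² = 7.526² = 56.64.
Round up.

n = 57 pairs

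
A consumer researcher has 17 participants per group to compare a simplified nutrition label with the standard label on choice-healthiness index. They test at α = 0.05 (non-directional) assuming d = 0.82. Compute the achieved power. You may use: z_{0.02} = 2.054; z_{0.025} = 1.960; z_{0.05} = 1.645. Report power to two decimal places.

For two equal groups, power = Φ(d·√(n/2) − z_{α/2}).
d·√(n/2) = 0.82 × √(17/2) = 0.82 × 2.915 = 2.391.
z_β = 2.391 − 1.960 = 0.431.
Power = Φ(0.431) = 0.667.

power ≈ 0.67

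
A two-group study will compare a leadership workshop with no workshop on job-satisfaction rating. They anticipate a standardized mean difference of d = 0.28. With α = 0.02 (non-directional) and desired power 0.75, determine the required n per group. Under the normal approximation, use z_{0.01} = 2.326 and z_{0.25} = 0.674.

n = 230 per group

For two independent groups with equal n: n = 2·((z_{α/2} + z_β) / d)².
z_{α/2} + z_β = 2.326 + 0.674 = 3.000.
n = 2 × (3.000 / 0.28)² = 2 × 10.714² = 2 × 114.80 = 229.6.
Round up to the next whole participant.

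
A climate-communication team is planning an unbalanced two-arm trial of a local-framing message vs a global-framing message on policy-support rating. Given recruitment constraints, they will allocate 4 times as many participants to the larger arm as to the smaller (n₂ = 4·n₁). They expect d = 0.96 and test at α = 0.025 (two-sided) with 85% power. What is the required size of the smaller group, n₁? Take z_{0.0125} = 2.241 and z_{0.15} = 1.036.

With allocation ratio k = n₂/n₁ = 4, Var(x̄₁−x̄₂) = σ²(1/n₁ + 1/(k·n₁)) = σ²·(k+1)/(k·n₁).
So n₁ = (1 + 1/k)·((z_{α/2} + z_β)/d)² = 1.250 × (3.277/0.96)².
n₁ = 1.250 × 11.65 = 14.6.
Round up: n₁ = 15, giving n₂ = 4 × 15 = 60.

n₁ = 15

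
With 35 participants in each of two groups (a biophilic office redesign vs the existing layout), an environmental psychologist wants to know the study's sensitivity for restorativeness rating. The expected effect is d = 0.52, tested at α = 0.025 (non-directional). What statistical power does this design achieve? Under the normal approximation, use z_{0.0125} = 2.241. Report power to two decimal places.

For two equal groups, power = Φ(d·√(n/2) − z_{α/2}).
d·√(n/2) = 0.52 × √(35/2) = 0.52 × 4.183 = 2.175.
z_β = 2.175 − 2.241 = -0.066.
Power = Φ(-0.066) = 0.474.

power ≈ 0.47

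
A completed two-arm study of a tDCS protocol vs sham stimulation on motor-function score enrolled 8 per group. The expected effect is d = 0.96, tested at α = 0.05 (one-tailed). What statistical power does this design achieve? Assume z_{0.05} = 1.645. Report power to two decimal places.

For two equal groups, power = Φ(d·√(n/2) − z_{α}).
d·√(n/2) = 0.96 × √(8/2) = 0.96 × 2.000 = 1.920.
z_β = 1.920 − 1.645 = 0.275.
Power = Φ(0.275) = 0.608.

power ≈ 0.61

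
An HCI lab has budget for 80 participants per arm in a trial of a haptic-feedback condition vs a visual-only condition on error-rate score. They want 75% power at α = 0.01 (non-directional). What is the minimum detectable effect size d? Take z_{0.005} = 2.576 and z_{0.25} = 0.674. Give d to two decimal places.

d_min ≈ 0.51

For two independent groups of n = 80 each: d_min = (z_{α/2} + z_β)·√(2/n).
z-sum = 2.576 + 0.674 = 3.250.
d_min = 3.250 × √(2/80) = 3.250 × 0.1581 = 0.514.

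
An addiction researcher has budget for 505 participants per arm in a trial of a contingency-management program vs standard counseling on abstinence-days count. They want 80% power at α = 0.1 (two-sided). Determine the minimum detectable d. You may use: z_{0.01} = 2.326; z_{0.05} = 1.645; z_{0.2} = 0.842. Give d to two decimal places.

d_min ≈ 0.16

For two independent groups of n = 505 each: d_min = (z_{α/2} + z_β)·√(2/n).
z-sum = 1.645 + 0.842 = 2.487.
d_min = 2.487 × √(2/505) = 2.487 × 0.0629 = 0.157.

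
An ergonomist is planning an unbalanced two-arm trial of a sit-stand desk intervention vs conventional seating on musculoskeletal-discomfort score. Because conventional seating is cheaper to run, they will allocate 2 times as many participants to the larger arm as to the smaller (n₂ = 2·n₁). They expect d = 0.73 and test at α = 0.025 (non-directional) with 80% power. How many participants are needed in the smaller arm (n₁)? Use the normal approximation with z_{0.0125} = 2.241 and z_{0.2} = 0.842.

n₁ = 27

With allocation ratio k = n₂/n₁ = 2, Var(x̄₁−x̄₂) = σ²(1/n₁ + 1/(k·n₁)) = σ²·(k+1)/(k·n₁).
So n₁ = (1 + 1/k)·((z_{α/2} + z_β)/d)² = 1.500 × (3.083/0.73)².
n₁ = 1.500 × 17.84 = 26.8.
Round up: n₁ = 27, giving n₂ = 2 × 27 = 54.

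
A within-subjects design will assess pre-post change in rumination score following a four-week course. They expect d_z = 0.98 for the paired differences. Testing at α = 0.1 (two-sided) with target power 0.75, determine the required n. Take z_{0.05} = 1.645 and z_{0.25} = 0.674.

For a paired (one-sample on differences) test: n = ((z_{α/2} + z_β) / d)².
z_{α/2} + z_β = 1.645 + 0.674 = 2.319.
n = (2.319 / 0.98)² = 2.366² = 5.60.
Round up.

n = 6 pairs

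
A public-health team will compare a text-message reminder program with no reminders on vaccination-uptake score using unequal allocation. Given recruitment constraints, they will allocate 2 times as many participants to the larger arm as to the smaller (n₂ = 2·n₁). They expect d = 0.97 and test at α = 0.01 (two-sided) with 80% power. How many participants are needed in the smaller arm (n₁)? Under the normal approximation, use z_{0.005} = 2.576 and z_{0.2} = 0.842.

With allocation ratio k = n₂/n₁ = 2, Var(x̄₁−x̄₂) = σ²(1/n₁ + 1/(k·n₁)) = σ²·(k+1)/(k·n₁).
So n₁ = (1 + 1/k)·((z_{α/2} + z_β)/d)² = 1.500 × (3.418/0.97)².
n₁ = 1.500 × 12.42 = 18.6.
Round up: n₁ = 19, giving n₂ = 2 × 19 = 38.

n₁ = 19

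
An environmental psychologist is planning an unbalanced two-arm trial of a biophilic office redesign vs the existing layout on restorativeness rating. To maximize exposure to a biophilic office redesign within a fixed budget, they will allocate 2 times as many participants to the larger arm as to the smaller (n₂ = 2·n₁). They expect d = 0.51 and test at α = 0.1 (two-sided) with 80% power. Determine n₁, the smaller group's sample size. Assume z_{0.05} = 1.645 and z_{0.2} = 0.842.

With allocation ratio k = n₂/n₁ = 2, Var(x̄₁−x̄₂) = σ²(1/n₁ + 1/(k·n₁)) = σ²·(k+1)/(k·n₁).
So n₁ = (1 + 1/k)·((z_{α/2} + z_β)/d)² = 1.500 × (2.487/0.51)².
n₁ = 1.500 × 23.78 = 35.7.
Round up: n₁ = 36, giving n₂ = 2 × 36 = 72.

n₁ = 36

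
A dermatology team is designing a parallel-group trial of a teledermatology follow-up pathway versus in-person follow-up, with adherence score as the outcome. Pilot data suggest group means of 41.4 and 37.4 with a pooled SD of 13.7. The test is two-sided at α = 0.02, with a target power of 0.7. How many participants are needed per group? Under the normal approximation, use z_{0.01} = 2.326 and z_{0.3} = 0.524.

n = 191 per group

Cohen's d = |M₁ − M₂| / SD_pooled = |41.4 − 37.4| / 13.7 = 4.0 / 13.7 = 0.292.
For two independent groups with equal n: n = 2·((z_{α/2} + z_β) / d)².
z_{α/2} + z_β = 2.326 + 0.524 = 2.850.
n = 2 × (2.850 / 0.292)² = 2 × 9.760² = 2 × 95.26 = 190.5.
Round up to the next whole participant.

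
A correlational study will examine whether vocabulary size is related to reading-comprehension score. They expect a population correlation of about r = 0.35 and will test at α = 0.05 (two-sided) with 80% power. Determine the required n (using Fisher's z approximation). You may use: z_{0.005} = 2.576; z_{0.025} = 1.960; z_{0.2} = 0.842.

n = 62

Fisher's z: C = ½·ln((1+r)/(1−r)) = ½·ln(2.0769) = 0.3654.
n = ((z_{α/2} + z_β)/C)² + 3.
(1.960 + 0.842) / 0.3654 = 2.802 / 0.3654 = 7.668.
n = 7.668² + 3 = 58.80 + 3 = 61.8.
Round up.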